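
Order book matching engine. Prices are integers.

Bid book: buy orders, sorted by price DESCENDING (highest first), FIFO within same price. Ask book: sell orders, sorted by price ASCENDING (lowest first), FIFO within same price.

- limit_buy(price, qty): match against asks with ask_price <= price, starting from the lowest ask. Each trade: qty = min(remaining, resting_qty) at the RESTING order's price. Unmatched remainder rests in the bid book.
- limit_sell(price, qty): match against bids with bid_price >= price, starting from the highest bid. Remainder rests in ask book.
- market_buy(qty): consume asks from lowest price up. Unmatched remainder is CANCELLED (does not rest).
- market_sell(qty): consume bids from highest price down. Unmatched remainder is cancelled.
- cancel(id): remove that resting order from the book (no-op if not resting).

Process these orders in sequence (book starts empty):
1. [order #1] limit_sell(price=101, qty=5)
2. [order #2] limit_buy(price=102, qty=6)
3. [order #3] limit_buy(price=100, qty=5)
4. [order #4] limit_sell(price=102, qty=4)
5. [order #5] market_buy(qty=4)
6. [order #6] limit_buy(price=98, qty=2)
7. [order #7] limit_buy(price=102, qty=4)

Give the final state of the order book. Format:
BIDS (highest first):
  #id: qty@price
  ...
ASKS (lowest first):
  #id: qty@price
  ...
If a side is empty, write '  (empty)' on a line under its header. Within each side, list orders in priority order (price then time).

Answer: BIDS (highest first):
  #7: 4@102
  #3: 5@100
  #6: 2@98
ASKS (lowest first):
  (empty)

Derivation:
After op 1 [order #1] limit_sell(price=101, qty=5): fills=none; bids=[-] asks=[#1:5@101]
After op 2 [order #2] limit_buy(price=102, qty=6): fills=#2x#1:5@101; bids=[#2:1@102] asks=[-]
After op 3 [order #3] limit_buy(price=100, qty=5): fills=none; bids=[#2:1@102 #3:5@100] asks=[-]
After op 4 [order #4] limit_sell(price=102, qty=4): fills=#2x#4:1@102; bids=[#3:5@100] asks=[#4:3@102]
After op 5 [order #5] market_buy(qty=4): fills=#5x#4:3@102; bids=[#3:5@100] asks=[-]
After op 6 [order #6] limit_buy(price=98, qty=2): fills=none; bids=[#3:5@100 #6:2@98] asks=[-]
After op 7 [order #7] limit_buy(price=102, qty=4): fills=none; bids=[#7:4@102 #3:5@100 #6:2@98] asks=[-]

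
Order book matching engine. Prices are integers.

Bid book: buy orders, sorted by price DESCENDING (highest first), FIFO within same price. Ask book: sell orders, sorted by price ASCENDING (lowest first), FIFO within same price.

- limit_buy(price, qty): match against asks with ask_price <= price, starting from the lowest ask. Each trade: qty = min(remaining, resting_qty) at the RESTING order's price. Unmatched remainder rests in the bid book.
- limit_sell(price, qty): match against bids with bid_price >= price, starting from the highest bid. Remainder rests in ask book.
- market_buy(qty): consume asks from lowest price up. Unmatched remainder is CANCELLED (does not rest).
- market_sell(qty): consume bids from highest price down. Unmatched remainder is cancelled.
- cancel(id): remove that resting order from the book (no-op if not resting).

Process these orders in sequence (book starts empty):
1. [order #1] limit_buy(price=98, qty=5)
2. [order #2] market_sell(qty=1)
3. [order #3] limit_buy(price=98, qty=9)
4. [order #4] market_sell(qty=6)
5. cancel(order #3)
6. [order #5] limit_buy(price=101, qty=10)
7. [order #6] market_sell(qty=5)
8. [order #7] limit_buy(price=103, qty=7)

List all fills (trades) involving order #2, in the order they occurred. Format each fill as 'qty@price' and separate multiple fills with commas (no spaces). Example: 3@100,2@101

After op 1 [order #1] limit_buy(price=98, qty=5): fills=none; bids=[#1:5@98] asks=[-]
After op 2 [order #2] market_sell(qty=1): fills=#1x#2:1@98; bids=[#1:4@98] asks=[-]
After op 3 [order #3] limit_buy(price=98, qty=9): fills=none; bids=[#1:4@98 #3:9@98] asks=[-]
After op 4 [order #4] market_sell(qty=6): fills=#1x#4:4@98 #3x#4:2@98; bids=[#3:7@98] asks=[-]
After op 5 cancel(order #3): fills=none; bids=[-] asks=[-]
After op 6 [order #5] limit_buy(price=101, qty=10): fills=none; bids=[#5:10@101] asks=[-]
After op 7 [order #6] market_sell(qty=5): fills=#5x#6:5@101; bids=[#5:5@101] asks=[-]
After op 8 [order #7] limit_buy(price=103, qty=7): fills=none; bids=[#7:7@103 #5:5@101] asks=[-]

Answer: 1@98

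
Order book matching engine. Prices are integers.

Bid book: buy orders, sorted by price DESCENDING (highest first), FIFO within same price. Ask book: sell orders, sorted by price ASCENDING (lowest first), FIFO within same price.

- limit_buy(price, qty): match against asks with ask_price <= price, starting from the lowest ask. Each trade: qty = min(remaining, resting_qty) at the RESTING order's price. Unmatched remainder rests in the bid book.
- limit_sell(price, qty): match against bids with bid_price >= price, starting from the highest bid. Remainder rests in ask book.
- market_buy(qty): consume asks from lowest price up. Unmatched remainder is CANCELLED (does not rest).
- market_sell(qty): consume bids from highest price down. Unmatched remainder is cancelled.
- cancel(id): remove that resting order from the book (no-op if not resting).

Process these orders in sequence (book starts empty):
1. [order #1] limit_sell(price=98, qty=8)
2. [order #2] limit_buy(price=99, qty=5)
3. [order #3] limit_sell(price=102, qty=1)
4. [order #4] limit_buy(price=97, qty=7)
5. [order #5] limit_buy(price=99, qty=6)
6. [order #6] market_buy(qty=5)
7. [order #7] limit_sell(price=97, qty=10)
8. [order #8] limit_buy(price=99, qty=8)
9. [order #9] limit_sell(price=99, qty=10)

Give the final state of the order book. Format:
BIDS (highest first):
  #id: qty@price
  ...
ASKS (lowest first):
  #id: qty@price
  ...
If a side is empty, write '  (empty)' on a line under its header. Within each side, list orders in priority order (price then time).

Answer: BIDS (highest first):
  (empty)
ASKS (lowest first):
  #9: 2@99

Derivation:
After op 1 [order #1] limit_sell(price=98, qty=8): fills=none; bids=[-] asks=[#1:8@98]
After op 2 [order #2] limit_buy(price=99, qty=5): fills=#2x#1:5@98; bids=[-] asks=[#1:3@98]
After op 3 [order #3] limit_sell(price=102, qty=1): fills=none; bids=[-] asks=[#1:3@98 #3:1@102]
After op 4 [order #4] limit_buy(price=97, qty=7): fills=none; bids=[#4:7@97] asks=[#1:3@98 #3:1@102]
After op 5 [order #5] limit_buy(price=99, qty=6): fills=#5x#1:3@98; bids=[#5:3@99 #4:7@97] asks=[#3:1@102]
After op 6 [order #6] market_buy(qty=5): fills=#6x#3:1@102; bids=[#5:3@99 #4:7@97] asks=[-]
After op 7 [order #7] limit_sell(price=97, qty=10): fills=#5x#7:3@99 #4x#7:7@97; bids=[-] asks=[-]
After op 8 [order #8] limit_buy(price=99, qty=8): fills=none; bids=[#8:8@99] asks=[-]
After op 9 [order #9] limit_sell(price=99, qty=10): fills=#8x#9:8@99; bids=[-] asks=[#9:2@99]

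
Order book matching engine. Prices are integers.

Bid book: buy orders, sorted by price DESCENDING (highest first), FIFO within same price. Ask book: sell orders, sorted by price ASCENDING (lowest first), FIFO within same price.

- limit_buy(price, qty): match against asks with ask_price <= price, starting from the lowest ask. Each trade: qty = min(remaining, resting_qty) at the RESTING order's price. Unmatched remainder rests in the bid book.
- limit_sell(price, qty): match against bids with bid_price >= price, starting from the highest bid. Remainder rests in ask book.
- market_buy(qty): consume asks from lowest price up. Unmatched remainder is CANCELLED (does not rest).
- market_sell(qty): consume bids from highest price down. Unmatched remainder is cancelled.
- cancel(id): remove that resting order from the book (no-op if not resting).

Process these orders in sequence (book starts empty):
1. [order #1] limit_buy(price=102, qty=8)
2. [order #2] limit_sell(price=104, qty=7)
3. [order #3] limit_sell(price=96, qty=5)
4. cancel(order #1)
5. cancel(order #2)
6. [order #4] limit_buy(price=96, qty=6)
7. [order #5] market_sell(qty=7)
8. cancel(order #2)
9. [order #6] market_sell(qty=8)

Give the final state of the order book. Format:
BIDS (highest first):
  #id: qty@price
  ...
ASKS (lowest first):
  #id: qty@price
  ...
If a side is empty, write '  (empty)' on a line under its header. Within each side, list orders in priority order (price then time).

After op 1 [order #1] limit_buy(price=102, qty=8): fills=none; bids=[#1:8@102] asks=[-]
After op 2 [order #2] limit_sell(price=104, qty=7): fills=none; bids=[#1:8@102] asks=[#2:7@104]
After op 3 [order #3] limit_sell(price=96, qty=5): fills=#1x#3:5@102; bids=[#1:3@102] asks=[#2:7@104]
After op 4 cancel(order #1): fills=none; bids=[-] asks=[#2:7@104]
After op 5 cancel(order #2): fills=none; bids=[-] asks=[-]
After op 6 [order #4] limit_buy(price=96, qty=6): fills=none; bids=[#4:6@96] asks=[-]
After op 7 [order #5] market_sell(qty=7): fills=#4x#5:6@96; bids=[-] asks=[-]
After op 8 cancel(order #2): fills=none; bids=[-] asks=[-]
After op 9 [order #6] market_sell(qty=8): fills=none; bids=[-] asks=[-]

Answer: BIDS (highest first):
  (empty)
ASKS (lowest first):
  (empty)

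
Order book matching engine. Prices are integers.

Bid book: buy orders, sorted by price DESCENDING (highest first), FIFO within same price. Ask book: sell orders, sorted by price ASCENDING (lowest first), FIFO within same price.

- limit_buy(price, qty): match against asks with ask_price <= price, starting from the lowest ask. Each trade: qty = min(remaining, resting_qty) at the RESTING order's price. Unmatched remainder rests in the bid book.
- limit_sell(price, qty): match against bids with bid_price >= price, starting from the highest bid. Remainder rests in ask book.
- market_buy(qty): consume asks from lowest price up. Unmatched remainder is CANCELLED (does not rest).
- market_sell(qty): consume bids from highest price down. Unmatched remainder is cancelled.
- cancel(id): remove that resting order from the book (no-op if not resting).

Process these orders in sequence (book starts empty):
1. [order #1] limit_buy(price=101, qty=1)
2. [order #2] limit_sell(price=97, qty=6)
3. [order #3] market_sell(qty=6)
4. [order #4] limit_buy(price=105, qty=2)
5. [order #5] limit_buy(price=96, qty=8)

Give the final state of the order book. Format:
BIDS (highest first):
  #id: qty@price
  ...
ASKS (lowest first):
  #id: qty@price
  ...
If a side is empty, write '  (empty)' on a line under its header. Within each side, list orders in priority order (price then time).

Answer: BIDS (highest first):
  #5: 8@96
ASKS (lowest first):
  #2: 3@97

Derivation:
After op 1 [order #1] limit_buy(price=101, qty=1): fills=none; bids=[#1:1@101] asks=[-]
After op 2 [order #2] limit_sell(price=97, qty=6): fills=#1x#2:1@101; bids=[-] asks=[#2:5@97]
After op 3 [order #3] market_sell(qty=6): fills=none; bids=[-] asks=[#2:5@97]
After op 4 [order #4] limit_buy(price=105, qty=2): fills=#4x#2:2@97; bids=[-] asks=[#2:3@97]
After op 5 [order #5] limit_buy(price=96, qty=8): fills=none; bids=[#5:8@96] asks=[#2:3@97]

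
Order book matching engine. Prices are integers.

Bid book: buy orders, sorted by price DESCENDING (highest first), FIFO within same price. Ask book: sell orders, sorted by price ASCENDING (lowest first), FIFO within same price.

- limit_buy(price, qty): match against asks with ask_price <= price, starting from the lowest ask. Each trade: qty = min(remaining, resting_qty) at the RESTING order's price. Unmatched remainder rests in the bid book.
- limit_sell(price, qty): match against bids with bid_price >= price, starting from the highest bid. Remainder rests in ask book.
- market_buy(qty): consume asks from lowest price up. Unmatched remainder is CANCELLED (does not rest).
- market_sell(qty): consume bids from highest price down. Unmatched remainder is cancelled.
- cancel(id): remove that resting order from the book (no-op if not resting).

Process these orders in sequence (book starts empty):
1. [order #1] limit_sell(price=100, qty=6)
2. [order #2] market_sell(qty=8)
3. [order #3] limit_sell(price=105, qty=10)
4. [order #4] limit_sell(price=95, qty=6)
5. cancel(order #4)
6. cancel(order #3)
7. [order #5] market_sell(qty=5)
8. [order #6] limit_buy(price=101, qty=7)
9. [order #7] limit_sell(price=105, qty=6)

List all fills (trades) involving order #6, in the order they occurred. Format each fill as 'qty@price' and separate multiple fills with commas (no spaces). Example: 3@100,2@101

After op 1 [order #1] limit_sell(price=100, qty=6): fills=none; bids=[-] asks=[#1:6@100]
After op 2 [order #2] market_sell(qty=8): fills=none; bids=[-] asks=[#1:6@100]
After op 3 [order #3] limit_sell(price=105, qty=10): fills=none; bids=[-] asks=[#1:6@100 #3:10@105]
After op 4 [order #4] limit_sell(price=95, qty=6): fills=none; bids=[-] asks=[#4:6@95 #1:6@100 #3:10@105]
After op 5 cancel(order #4): fills=none; bids=[-] asks=[#1:6@100 #3:10@105]
After op 6 cancel(order #3): fills=none; bids=[-] asks=[#1:6@100]
After op 7 [order #5] market_sell(qty=5): fills=none; bids=[-] asks=[#1:6@100]
After op 8 [order #6] limit_buy(price=101, qty=7): fills=#6x#1:6@100; bids=[#6:1@101] asks=[-]
After op 9 [order #7] limit_sell(price=105, qty=6): fills=none; bids=[#6:1@101] asks=[#7:6@105]

Answer: 6@100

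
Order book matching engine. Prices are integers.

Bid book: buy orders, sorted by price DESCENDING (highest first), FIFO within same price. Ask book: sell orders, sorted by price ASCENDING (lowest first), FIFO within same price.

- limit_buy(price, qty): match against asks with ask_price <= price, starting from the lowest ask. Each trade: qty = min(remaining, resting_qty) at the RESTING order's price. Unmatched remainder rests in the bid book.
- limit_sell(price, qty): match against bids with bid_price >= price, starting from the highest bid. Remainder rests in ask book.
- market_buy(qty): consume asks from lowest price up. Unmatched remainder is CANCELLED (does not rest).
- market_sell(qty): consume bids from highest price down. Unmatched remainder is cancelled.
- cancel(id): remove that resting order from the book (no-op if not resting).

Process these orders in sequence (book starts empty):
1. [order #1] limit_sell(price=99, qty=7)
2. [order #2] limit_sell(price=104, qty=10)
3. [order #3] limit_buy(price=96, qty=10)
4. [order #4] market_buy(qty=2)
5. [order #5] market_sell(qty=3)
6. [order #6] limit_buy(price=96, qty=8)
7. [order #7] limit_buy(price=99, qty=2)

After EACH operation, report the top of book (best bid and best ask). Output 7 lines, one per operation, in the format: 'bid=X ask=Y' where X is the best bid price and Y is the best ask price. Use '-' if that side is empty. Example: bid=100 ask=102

Answer: bid=- ask=99
bid=- ask=99
bid=96 ask=99
bid=96 ask=99
bid=96 ask=99
bid=96 ask=99
bid=96 ask=99

Derivation:
After op 1 [order #1] limit_sell(price=99, qty=7): fills=none; bids=[-] asks=[#1:7@99]
After op 2 [order #2] limit_sell(price=104, qty=10): fills=none; bids=[-] asks=[#1:7@99 #2:10@104]
After op 3 [order #3] limit_buy(price=96, qty=10): fills=none; bids=[#3:10@96] asks=[#1:7@99 #2:10@104]
After op 4 [order #4] market_buy(qty=2): fills=#4x#1:2@99; bids=[#3:10@96] asks=[#1:5@99 #2:10@104]
After op 5 [order #5] market_sell(qty=3): fills=#3x#5:3@96; bids=[#3:7@96] asks=[#1:5@99 #2:10@104]
After op 6 [order #6] limit_buy(price=96, qty=8): fills=none; bids=[#3:7@96 #6:8@96] asks=[#1:5@99 #2:10@104]
After op 7 [order #7] limit_buy(price=99, qty=2): fills=#7x#1:2@99; bids=[#3:7@96 #6:8@96] asks=[#1:3@99 #2:10@104]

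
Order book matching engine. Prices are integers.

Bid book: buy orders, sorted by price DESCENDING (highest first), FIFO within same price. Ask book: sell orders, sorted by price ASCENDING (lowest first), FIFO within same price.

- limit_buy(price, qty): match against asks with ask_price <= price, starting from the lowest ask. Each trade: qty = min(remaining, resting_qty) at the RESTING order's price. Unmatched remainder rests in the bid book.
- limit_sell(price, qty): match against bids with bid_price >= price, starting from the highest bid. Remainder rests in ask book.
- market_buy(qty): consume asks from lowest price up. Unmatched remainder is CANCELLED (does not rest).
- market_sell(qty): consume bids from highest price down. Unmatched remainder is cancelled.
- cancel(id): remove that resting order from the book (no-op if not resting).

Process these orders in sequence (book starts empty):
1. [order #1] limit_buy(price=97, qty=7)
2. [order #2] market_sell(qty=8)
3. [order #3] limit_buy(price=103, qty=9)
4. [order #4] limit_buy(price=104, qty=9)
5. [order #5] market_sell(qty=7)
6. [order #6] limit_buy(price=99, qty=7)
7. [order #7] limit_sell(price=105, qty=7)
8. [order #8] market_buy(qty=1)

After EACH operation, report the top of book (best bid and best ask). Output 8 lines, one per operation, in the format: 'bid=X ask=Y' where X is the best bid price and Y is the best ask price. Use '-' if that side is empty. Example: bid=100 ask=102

Answer: bid=97 ask=-
bid=- ask=-
bid=103 ask=-
bid=104 ask=-
bid=104 ask=-
bid=104 ask=-
bid=104 ask=105
bid=104 ask=105

Derivation:
After op 1 [order #1] limit_buy(price=97, qty=7): fills=none; bids=[#1:7@97] asks=[-]
After op 2 [order #2] market_sell(qty=8): fills=#1x#2:7@97; bids=[-] asks=[-]
After op 3 [order #3] limit_buy(price=103, qty=9): fills=none; bids=[#3:9@103] asks=[-]
After op 4 [order #4] limit_buy(price=104, qty=9): fills=none; bids=[#4:9@104 #3:9@103] asks=[-]
After op 5 [order #5] market_sell(qty=7): fills=#4x#5:7@104; bids=[#4:2@104 #3:9@103] asks=[-]
After op 6 [order #6] limit_buy(price=99, qty=7): fills=none; bids=[#4:2@104 #3:9@103 #6:7@99] asks=[-]
After op 7 [order #7] limit_sell(price=105, qty=7): fills=none; bids=[#4:2@104 #3:9@103 #6:7@99] asks=[#7:7@105]
After op 8 [order #8] market_buy(qty=1): fills=#8x#7:1@105; bids=[#4:2@104 #3:9@103 #6:7@99] asks=[#7:6@105]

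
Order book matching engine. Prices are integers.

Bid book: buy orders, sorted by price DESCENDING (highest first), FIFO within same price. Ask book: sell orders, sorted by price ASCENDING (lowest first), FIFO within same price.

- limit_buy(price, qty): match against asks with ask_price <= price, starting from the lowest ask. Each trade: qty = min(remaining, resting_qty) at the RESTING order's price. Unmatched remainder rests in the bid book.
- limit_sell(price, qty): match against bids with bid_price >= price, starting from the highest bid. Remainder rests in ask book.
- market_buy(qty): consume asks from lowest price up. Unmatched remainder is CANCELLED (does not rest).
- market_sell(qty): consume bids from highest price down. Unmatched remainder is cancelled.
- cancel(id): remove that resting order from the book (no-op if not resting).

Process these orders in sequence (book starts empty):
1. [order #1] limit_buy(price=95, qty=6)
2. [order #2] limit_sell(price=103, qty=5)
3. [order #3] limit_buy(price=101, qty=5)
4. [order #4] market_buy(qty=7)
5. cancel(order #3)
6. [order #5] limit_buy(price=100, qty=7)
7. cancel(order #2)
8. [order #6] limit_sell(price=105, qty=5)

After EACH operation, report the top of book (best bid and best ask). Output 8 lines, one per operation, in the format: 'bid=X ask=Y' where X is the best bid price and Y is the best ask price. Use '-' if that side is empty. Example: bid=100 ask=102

Answer: bid=95 ask=-
bid=95 ask=103
bid=101 ask=103
bid=101 ask=-
bid=95 ask=-
bid=100 ask=-
bid=100 ask=-
bid=100 ask=105

Derivation:
After op 1 [order #1] limit_buy(price=95, qty=6): fills=none; bids=[#1:6@95] asks=[-]
After op 2 [order #2] limit_sell(price=103, qty=5): fills=none; bids=[#1:6@95] asks=[#2:5@103]
After op 3 [order #3] limit_buy(price=101, qty=5): fills=none; bids=[#3:5@101 #1:6@95] asks=[#2:5@103]
After op 4 [order #4] market_buy(qty=7): fills=#4x#2:5@103; bids=[#3:5@101 #1:6@95] asks=[-]
After op 5 cancel(order #3): fills=none; bids=[#1:6@95] asks=[-]
After op 6 [order #5] limit_buy(price=100, qty=7): fills=none; bids=[#5:7@100 #1:6@95] asks=[-]
After op 7 cancel(order #2): fills=none; bids=[#5:7@100 #1:6@95] asks=[-]
After op 8 [order #6] limit_sell(price=105, qty=5): fills=none; bids=[#5:7@100 #1:6@95] asks=[#6:5@105]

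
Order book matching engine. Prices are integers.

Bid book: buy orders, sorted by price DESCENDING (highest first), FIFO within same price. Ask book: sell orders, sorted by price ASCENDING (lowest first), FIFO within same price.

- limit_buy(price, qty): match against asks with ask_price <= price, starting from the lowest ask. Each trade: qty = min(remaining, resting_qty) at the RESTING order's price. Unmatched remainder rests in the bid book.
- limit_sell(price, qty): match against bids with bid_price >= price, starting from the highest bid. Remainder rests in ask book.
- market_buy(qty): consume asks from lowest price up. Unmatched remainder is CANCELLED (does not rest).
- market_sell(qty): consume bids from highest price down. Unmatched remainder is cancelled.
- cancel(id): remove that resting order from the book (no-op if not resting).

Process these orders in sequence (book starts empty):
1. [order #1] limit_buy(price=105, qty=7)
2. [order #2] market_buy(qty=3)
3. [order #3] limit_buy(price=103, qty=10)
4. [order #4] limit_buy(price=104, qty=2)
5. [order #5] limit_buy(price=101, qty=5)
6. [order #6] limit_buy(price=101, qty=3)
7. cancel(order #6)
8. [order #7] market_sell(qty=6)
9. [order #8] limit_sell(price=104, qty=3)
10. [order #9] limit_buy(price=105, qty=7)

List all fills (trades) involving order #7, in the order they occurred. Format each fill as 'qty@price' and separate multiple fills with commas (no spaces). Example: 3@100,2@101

After op 1 [order #1] limit_buy(price=105, qty=7): fills=none; bids=[#1:7@105] asks=[-]
After op 2 [order #2] market_buy(qty=3): fills=none; bids=[#1:7@105] asks=[-]
After op 3 [order #3] limit_buy(price=103, qty=10): fills=none; bids=[#1:7@105 #3:10@103] asks=[-]
After op 4 [order #4] limit_buy(price=104, qty=2): fills=none; bids=[#1:7@105 #4:2@104 #3:10@103] asks=[-]
After op 5 [order #5] limit_buy(price=101, qty=5): fills=none; bids=[#1:7@105 #4:2@104 #3:10@103 #5:5@101] asks=[-]
After op 6 [order #6] limit_buy(price=101, qty=3): fills=none; bids=[#1:7@105 #4:2@104 #3:10@103 #5:5@101 #6:3@101] asks=[-]
After op 7 cancel(order #6): fills=none; bids=[#1:7@105 #4:2@104 #3:10@103 #5:5@101] asks=[-]
After op 8 [order #7] market_sell(qty=6): fills=#1x#7:6@105; bids=[#1:1@105 #4:2@104 #3:10@103 #5:5@101] asks=[-]
After op 9 [order #8] limit_sell(price=104, qty=3): fills=#1x#8:1@105 #4x#8:2@104; bids=[#3:10@103 #5:5@101] asks=[-]
After op 10 [order #9] limit_buy(price=105, qty=7): fills=none; bids=[#9:7@105 #3:10@103 #5:5@101] asks=[-]

Answer: 6@105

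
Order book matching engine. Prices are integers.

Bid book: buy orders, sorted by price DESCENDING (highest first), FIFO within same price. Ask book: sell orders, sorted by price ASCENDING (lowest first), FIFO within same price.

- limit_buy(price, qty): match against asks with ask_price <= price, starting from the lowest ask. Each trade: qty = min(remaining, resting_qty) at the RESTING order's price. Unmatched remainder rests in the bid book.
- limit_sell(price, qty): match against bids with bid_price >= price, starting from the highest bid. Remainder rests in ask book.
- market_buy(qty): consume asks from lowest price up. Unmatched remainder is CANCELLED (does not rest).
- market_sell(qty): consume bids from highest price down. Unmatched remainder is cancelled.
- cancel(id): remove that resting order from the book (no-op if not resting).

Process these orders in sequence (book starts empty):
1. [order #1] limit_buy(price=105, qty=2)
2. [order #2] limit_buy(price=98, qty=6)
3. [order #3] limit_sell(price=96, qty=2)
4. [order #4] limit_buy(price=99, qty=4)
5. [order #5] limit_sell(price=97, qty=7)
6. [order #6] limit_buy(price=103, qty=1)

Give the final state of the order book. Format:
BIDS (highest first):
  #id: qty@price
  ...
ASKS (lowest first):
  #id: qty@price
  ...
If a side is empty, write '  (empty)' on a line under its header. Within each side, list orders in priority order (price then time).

Answer: BIDS (highest first):
  #6: 1@103
  #2: 3@98
ASKS (lowest first):
  (empty)

Derivation:
After op 1 [order #1] limit_buy(price=105, qty=2): fills=none; bids=[#1:2@105] asks=[-]
After op 2 [order #2] limit_buy(price=98, qty=6): fills=none; bids=[#1:2@105 #2:6@98] asks=[-]
After op 3 [order #3] limit_sell(price=96, qty=2): fills=#1x#3:2@105; bids=[#2:6@98] asks=[-]
After op 4 [order #4] limit_buy(price=99, qty=4): fills=none; bids=[#4:4@99 #2:6@98] asks=[-]
After op 5 [order #5] limit_sell(price=97, qty=7): fills=#4x#5:4@99 #2x#5:3@98; bids=[#2:3@98] asks=[-]
After op 6 [order #6] limit_buy(price=103, qty=1): fills=none; bids=[#6:1@103 #2:3@98] asks=[-]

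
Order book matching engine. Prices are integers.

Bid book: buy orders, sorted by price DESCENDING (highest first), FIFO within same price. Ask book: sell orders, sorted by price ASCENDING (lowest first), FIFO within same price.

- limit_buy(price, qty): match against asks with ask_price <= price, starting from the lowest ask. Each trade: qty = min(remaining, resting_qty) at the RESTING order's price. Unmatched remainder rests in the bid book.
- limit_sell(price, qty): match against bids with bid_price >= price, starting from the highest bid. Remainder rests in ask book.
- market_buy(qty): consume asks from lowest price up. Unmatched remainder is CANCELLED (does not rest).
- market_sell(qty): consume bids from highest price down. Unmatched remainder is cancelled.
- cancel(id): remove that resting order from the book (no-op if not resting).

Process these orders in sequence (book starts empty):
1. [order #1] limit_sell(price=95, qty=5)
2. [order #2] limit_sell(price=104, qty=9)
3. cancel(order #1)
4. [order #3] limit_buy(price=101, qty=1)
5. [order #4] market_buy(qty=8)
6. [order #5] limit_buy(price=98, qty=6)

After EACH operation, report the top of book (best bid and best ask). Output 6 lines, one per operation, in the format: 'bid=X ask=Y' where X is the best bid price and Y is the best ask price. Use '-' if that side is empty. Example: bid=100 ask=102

After op 1 [order #1] limit_sell(price=95, qty=5): fills=none; bids=[-] asks=[#1:5@95]
After op 2 [order #2] limit_sell(price=104, qty=9): fills=none; bids=[-] asks=[#1:5@95 #2:9@104]
After op 3 cancel(order #1): fills=none; bids=[-] asks=[#2:9@104]
After op 4 [order #3] limit_buy(price=101, qty=1): fills=none; bids=[#3:1@101] asks=[#2:9@104]
After op 5 [order #4] market_buy(qty=8): fills=#4x#2:8@104; bids=[#3:1@101] asks=[#2:1@104]
After op 6 [order #5] limit_buy(price=98, qty=6): fills=none; bids=[#3:1@101 #5:6@98] asks=[#2:1@104]

Answer: bid=- ask=95
bid=- ask=95
bid=- ask=104
bid=101 ask=104
bid=101 ask=104
bid=101 ask=104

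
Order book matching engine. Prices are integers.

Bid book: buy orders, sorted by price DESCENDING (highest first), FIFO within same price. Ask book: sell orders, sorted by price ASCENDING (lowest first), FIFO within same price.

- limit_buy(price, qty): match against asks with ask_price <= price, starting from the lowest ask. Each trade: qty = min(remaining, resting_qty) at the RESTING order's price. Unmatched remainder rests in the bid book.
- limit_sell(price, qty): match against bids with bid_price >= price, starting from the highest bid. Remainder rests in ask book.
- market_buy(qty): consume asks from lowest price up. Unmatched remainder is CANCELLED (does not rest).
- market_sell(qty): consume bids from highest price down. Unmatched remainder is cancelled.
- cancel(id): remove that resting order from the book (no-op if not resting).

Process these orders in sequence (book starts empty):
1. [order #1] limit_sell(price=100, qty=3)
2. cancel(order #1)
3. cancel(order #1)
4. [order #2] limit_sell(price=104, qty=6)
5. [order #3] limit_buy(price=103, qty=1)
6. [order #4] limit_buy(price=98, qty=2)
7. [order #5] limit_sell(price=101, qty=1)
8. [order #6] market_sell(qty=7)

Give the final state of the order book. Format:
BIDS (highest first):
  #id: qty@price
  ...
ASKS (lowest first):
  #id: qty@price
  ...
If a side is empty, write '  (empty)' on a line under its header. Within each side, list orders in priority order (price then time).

Answer: BIDS (highest first):
  (empty)
ASKS (lowest first):
  #2: 6@104

Derivation:
After op 1 [order #1] limit_sell(price=100, qty=3): fills=none; bids=[-] asks=[#1:3@100]
After op 2 cancel(order #1): fills=none; bids=[-] asks=[-]
After op 3 cancel(order #1): fills=none; bids=[-] asks=[-]
After op 4 [order #2] limit_sell(price=104, qty=6): fills=none; bids=[-] asks=[#2:6@104]
After op 5 [order #3] limit_buy(price=103, qty=1): fills=none; bids=[#3:1@103] asks=[#2:6@104]
After op 6 [order #4] limit_buy(price=98, qty=2): fills=none; bids=[#3:1@103 #4:2@98] asks=[#2:6@104]
After op 7 [order #5] limit_sell(price=101, qty=1): fills=#3x#5:1@103; bids=[#4:2@98] asks=[#2:6@104]
After op 8 [order #6] market_sell(qty=7): fills=#4x#6:2@98; bids=[-] asks=[#2:6@104]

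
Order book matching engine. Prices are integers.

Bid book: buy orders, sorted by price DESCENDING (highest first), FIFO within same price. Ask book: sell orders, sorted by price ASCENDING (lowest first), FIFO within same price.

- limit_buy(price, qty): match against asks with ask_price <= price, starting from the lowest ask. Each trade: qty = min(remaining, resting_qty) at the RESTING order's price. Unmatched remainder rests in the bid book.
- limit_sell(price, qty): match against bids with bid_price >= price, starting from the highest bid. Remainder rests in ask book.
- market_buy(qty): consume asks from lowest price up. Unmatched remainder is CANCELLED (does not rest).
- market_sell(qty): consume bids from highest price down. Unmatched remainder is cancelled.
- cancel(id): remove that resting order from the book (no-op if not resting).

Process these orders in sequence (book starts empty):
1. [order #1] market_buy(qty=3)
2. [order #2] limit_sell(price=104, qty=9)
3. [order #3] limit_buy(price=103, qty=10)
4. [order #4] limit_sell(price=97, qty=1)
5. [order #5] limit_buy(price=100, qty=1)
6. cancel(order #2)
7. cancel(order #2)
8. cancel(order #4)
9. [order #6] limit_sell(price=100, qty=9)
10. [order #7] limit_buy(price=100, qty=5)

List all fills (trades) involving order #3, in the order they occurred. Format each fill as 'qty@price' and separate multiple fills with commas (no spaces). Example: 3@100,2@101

Answer: 1@103,9@103

Derivation:
After op 1 [order #1] market_buy(qty=3): fills=none; bids=[-] asks=[-]
After op 2 [order #2] limit_sell(price=104, qty=9): fills=none; bids=[-] asks=[#2:9@104]
After op 3 [order #3] limit_buy(price=103, qty=10): fills=none; bids=[#3:10@103] asks=[#2:9@104]
After op 4 [order #4] limit_sell(price=97, qty=1): fills=#3x#4:1@103; bids=[#3:9@103] asks=[#2:9@104]
After op 5 [order #5] limit_buy(price=100, qty=1): fills=none; bids=[#3:9@103 #5:1@100] asks=[#2:9@104]
After op 6 cancel(order #2): fills=none; bids=[#3:9@103 #5:1@100] asks=[-]
After op 7 cancel(order #2): fills=none; bids=[#3:9@103 #5:1@100] asks=[-]
After op 8 cancel(order #4): fills=none; bids=[#3:9@103 #5:1@100] asks=[-]
After op 9 [order #6] limit_sell(price=100, qty=9): fills=#3x#6:9@103; bids=[#5:1@100] asks=[-]
After op 10 [order #7] limit_buy(price=100, qty=5): fills=none; bids=[#5:1@100 #7:5@100] asks=[-]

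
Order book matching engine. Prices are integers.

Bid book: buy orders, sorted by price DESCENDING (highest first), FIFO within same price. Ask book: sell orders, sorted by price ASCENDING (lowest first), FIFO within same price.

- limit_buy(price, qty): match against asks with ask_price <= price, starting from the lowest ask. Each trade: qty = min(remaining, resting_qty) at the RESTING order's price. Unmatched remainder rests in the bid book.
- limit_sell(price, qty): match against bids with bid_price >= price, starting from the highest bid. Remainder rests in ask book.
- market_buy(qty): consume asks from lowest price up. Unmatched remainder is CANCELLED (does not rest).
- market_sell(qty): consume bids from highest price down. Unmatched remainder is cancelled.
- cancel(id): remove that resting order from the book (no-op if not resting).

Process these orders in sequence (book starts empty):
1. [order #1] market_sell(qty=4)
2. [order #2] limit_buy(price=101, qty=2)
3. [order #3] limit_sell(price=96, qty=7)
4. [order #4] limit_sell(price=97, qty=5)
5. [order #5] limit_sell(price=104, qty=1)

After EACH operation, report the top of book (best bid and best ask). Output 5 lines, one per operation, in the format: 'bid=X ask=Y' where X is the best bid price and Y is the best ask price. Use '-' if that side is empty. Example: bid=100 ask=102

After op 1 [order #1] market_sell(qty=4): fills=none; bids=[-] asks=[-]
After op 2 [order #2] limit_buy(price=101, qty=2): fills=none; bids=[#2:2@101] asks=[-]
After op 3 [order #3] limit_sell(price=96, qty=7): fills=#2x#3:2@101; bids=[-] asks=[#3:5@96]
After op 4 [order #4] limit_sell(price=97, qty=5): fills=none; bids=[-] asks=[#3:5@96 #4:5@97]
After op 5 [order #5] limit_sell(price=104, qty=1): fills=none; bids=[-] asks=[#3:5@96 #4:5@97 #5:1@104]

Answer: bid=- ask=-
bid=101 ask=-
bid=- ask=96
bid=- ask=96
bid=- ask=96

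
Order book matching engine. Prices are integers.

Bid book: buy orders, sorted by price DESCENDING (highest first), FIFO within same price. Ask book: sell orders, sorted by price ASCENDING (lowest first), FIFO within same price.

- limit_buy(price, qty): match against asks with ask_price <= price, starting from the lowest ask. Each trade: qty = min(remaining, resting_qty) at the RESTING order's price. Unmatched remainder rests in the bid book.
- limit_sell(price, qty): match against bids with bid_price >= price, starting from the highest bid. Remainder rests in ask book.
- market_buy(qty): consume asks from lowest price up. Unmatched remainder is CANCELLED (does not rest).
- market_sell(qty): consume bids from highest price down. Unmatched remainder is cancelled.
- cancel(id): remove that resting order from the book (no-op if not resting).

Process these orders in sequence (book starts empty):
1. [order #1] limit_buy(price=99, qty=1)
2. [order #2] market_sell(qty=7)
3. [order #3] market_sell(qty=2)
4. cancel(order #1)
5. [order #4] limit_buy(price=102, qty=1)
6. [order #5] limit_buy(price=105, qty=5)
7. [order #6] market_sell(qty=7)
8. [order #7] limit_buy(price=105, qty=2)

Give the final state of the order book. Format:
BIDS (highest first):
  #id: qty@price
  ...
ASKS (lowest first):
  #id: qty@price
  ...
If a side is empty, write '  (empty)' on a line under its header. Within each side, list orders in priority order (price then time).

Answer: BIDS (highest first):
  #7: 2@105
ASKS (lowest first):
  (empty)

Derivation:
After op 1 [order #1] limit_buy(price=99, qty=1): fills=none; bids=[#1:1@99] asks=[-]
After op 2 [order #2] market_sell(qty=7): fills=#1x#2:1@99; bids=[-] asks=[-]
After op 3 [order #3] market_sell(qty=2): fills=none; bids=[-] asks=[-]
After op 4 cancel(order #1): fills=none; bids=[-] asks=[-]
After op 5 [order #4] limit_buy(price=102, qty=1): fills=none; bids=[#4:1@102] asks=[-]
After op 6 [order #5] limit_buy(price=105, qty=5): fills=none; bids=[#5:5@105 #4:1@102] asks=[-]
After op 7 [order #6] market_sell(qty=7): fills=#5x#6:5@105 #4x#6:1@102; bids=[-] asks=[-]
After op 8 [order #7] limit_buy(price=105, qty=2): fills=none; bids=[#7:2@105] asks=[-]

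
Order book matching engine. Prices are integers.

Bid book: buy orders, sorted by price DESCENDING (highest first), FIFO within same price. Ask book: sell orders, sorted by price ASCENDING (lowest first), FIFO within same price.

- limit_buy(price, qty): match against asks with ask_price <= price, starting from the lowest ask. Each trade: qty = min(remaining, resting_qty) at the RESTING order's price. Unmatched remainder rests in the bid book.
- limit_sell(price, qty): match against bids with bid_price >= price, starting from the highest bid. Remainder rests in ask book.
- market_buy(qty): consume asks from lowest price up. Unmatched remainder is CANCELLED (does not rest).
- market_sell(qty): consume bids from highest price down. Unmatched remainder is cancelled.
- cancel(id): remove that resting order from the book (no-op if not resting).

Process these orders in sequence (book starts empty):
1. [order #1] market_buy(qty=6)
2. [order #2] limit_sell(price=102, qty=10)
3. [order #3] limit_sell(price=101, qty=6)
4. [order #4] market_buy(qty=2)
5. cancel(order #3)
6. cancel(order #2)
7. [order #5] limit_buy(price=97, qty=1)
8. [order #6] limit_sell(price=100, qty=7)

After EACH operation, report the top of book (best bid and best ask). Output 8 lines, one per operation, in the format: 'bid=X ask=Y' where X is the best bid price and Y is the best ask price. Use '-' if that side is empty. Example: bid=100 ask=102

Answer: bid=- ask=-
bid=- ask=102
bid=- ask=101
bid=- ask=101
bid=- ask=102
bid=- ask=-
bid=97 ask=-
bid=97 ask=100

Derivation:
After op 1 [order #1] market_buy(qty=6): fills=none; bids=[-] asks=[-]
After op 2 [order #2] limit_sell(price=102, qty=10): fills=none; bids=[-] asks=[#2:10@102]
After op 3 [order #3] limit_sell(price=101, qty=6): fills=none; bids=[-] asks=[#3:6@101 #2:10@102]
After op 4 [order #4] market_buy(qty=2): fills=#4x#3:2@101; bids=[-] asks=[#3:4@101 #2:10@102]
After op 5 cancel(order #3): fills=none; bids=[-] asks=[#2:10@102]
After op 6 cancel(order #2): fills=none; bids=[-] asks=[-]
After op 7 [order #5] limit_buy(price=97, qty=1): fills=none; bids=[#5:1@97] asks=[-]
After op 8 [order #6] limit_sell(price=100, qty=7): fills=none; bids=[#5:1@97] asks=[#6:7@100]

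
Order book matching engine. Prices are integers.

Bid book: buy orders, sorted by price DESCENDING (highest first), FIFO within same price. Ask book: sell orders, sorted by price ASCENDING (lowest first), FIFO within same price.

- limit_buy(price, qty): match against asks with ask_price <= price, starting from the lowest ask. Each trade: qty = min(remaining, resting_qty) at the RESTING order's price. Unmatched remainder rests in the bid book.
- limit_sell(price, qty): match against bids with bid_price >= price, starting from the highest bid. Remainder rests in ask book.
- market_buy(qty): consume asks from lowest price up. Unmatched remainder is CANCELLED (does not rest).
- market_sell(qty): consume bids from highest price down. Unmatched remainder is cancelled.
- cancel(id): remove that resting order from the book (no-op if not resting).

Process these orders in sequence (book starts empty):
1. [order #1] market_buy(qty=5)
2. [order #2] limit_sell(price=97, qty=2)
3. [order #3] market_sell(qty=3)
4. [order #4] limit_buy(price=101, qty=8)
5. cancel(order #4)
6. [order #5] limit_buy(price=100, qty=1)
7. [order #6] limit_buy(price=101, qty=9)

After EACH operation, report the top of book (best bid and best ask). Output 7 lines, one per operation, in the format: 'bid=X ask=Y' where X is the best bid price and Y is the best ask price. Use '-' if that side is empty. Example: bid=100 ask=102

After op 1 [order #1] market_buy(qty=5): fills=none; bids=[-] asks=[-]
After op 2 [order #2] limit_sell(price=97, qty=2): fills=none; bids=[-] asks=[#2:2@97]
After op 3 [order #3] market_sell(qty=3): fills=none; bids=[-] asks=[#2:2@97]
After op 4 [order #4] limit_buy(price=101, qty=8): fills=#4x#2:2@97; bids=[#4:6@101] asks=[-]
After op 5 cancel(order #4): fills=none; bids=[-] asks=[-]
After op 6 [order #5] limit_buy(price=100, qty=1): fills=none; bids=[#5:1@100] asks=[-]
After op 7 [order #6] limit_buy(price=101, qty=9): fills=none; bids=[#6:9@101 #5:1@100] asks=[-]

Answer: bid=- ask=-
bid=- ask=97
bid=- ask=97
bid=101 ask=-
bid=- ask=-
bid=100 ask=-
bid=101 ask=-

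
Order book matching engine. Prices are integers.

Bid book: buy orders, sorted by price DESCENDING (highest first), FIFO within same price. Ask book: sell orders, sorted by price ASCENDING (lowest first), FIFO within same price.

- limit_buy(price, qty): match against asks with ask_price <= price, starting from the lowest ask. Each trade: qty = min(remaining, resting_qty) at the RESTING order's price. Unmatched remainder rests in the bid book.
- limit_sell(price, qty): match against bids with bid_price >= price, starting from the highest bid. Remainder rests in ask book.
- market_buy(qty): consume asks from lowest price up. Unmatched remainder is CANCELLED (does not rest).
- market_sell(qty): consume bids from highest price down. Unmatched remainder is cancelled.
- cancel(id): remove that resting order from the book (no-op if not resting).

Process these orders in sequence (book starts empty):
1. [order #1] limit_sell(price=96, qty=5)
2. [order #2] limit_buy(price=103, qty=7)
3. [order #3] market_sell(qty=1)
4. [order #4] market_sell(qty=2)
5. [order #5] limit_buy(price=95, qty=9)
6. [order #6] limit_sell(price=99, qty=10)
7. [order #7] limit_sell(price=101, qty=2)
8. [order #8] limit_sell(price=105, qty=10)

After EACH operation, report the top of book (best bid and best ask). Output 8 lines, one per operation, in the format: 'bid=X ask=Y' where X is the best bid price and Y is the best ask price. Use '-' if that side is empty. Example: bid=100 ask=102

After op 1 [order #1] limit_sell(price=96, qty=5): fills=none; bids=[-] asks=[#1:5@96]
After op 2 [order #2] limit_buy(price=103, qty=7): fills=#2x#1:5@96; bids=[#2:2@103] asks=[-]
After op 3 [order #3] market_sell(qty=1): fills=#2x#3:1@103; bids=[#2:1@103] asks=[-]
After op 4 [order #4] market_sell(qty=2): fills=#2x#4:1@103; bids=[-] asks=[-]
After op 5 [order #5] limit_buy(price=95, qty=9): fills=none; bids=[#5:9@95] asks=[-]
After op 6 [order #6] limit_sell(price=99, qty=10): fills=none; bids=[#5:9@95] asks=[#6:10@99]
After op 7 [order #7] limit_sell(price=101, qty=2): fills=none; bids=[#5:9@95] asks=[#6:10@99 #7:2@101]
After op 8 [order #8] limit_sell(price=105, qty=10): fills=none; bids=[#5:9@95] asks=[#6:10@99 #7:2@101 #8:10@105]

Answer: bid=- ask=96
bid=103 ask=-
bid=103 ask=-
bid=- ask=-
bid=95 ask=-
bid=95 ask=99
bid=95 ask=99
bid=95 ask=99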